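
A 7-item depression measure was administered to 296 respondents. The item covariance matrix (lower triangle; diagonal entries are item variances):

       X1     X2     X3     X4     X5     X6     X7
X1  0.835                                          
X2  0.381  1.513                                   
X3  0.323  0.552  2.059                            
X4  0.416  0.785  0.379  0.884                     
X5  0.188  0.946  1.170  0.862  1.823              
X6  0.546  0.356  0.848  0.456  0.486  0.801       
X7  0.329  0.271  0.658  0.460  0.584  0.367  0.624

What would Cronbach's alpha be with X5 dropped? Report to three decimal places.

Remaining items: X1, X2, X3, X4, X6, X7 (k = 6).
sum of item variances = 0.835 + 1.513 + 2.059 + 0.884 + 0.801 + 0.624 = 6.716
σ²_T = 6.716 + 2 × 7.127 = 20.970
α (item deleted) = (6/5)·(1 − 6.716/20.970) = 0.816

α = 0.816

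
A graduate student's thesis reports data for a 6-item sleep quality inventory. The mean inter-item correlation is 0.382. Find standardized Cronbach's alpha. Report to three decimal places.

standardized Cronbach's alpha = 0.788

Standardized α = k·r̄ / (1 + (k−1)·r̄) = 6 × 0.382 / (1 + 5 × 0.382)
  = 2.2920 / 2.9100 = 0.788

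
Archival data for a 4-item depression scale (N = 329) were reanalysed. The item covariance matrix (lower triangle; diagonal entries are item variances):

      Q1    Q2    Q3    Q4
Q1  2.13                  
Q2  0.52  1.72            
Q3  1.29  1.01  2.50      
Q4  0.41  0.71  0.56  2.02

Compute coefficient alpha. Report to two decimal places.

Σσᵢ² = 2.13 + 1.72 + 2.50 + 2.02 = 8.37
Sum of the distinct covariances = 4.50
σ²_total = 8.37 + 2 × 4.50 = 17.37
α = (k/(k−1))·(1 − Σσᵢ²/σ²_total) = (4/3)·(1 − 8.37/17.37) = 0.69

coefficient alpha = 0.69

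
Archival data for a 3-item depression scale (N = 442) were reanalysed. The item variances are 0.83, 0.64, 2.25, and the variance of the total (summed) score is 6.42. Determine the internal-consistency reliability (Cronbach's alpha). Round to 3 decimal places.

α = 0.631

sum of item variances = 0.83 + 0.64 + 2.25 = 3.72
α = (k/(k−1))·(1 − sum of item variances/total variance) = (3/2)·(1 − 3.72/6.42) = 0.631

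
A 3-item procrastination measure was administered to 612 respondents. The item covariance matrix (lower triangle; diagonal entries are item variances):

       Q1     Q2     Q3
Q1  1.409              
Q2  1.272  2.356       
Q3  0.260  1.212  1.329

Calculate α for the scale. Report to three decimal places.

α = 0.778

ΣVar(i) = 1.409 + 2.356 + 1.329 = 5.094
Sum of the distinct covariances = 2.744
σ²_T = 5.094 + 2 × 2.744 = 10.582
α = (k/(k−1))·(1 − ΣVar(i)/σ²_T) = (3/2)·(1 − 5.094/10.582) = 0.778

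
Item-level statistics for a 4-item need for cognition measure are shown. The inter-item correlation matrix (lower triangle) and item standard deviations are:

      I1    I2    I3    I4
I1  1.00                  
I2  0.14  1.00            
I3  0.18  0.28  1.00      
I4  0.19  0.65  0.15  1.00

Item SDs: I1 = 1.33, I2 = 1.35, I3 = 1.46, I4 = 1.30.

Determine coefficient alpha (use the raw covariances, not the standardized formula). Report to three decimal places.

Σσ²ᵢ = 1.33² + 1.35² + 1.46² + 1.30² = 7.4130
Covariances σ_ij = r_ij · s_i · s_j:
  σ(I1,I2) = 0.14 × 1.33 × 1.35 = 0.2514
  σ(I1,I3) = 0.18 × 1.33 × 1.46 = 0.3495
  σ(I1,I4) = 0.19 × 1.33 × 1.30 = 0.3285
  σ(I2,I3) = 0.28 × 1.35 × 1.46 = 0.5519
  σ(I2,I4) = 0.65 × 1.35 × 1.30 = 1.1408
  σ(I3,I4) = 0.15 × 1.46 × 1.30 = 0.2847
σ²_T = Σσ²ᵢ + 2·Σσ_ij = 7.4130 + 2 × 2.9068 = 13.2266
α = (4/3)·(1 − 7.4130/13.2266) = 0.586

α = 0.586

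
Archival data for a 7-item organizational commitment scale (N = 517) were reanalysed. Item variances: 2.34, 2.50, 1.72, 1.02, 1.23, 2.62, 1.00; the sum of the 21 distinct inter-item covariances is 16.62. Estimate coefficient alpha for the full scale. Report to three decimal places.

Σσᵢ² = 2.34 + 2.50 + 1.72 + 1.02 + 1.23 + 2.62 + 1.00 = 12.43
Sum of distinct covariances = 16.62
σ²_T = Σσᵢ² + 2·Σcov = 12.43 + 2 × 16.62 = 45.67
α = (7/6)·(1 − 12.43/45.67) = 0.849

α = 0.849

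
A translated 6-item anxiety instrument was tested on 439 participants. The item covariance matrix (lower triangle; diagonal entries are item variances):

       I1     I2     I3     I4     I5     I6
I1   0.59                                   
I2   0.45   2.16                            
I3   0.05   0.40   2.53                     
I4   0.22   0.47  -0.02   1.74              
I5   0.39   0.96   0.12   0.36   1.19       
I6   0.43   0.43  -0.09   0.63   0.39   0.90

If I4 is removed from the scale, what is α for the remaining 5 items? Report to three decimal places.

α = 0.612

Remaining items: I1, I2, I3, I5, I6 (k = 5).
sum of item variances = 0.59 + 2.16 + 2.53 + 1.19 + 0.90 = 7.37
total variance = 7.37 + 2 × 3.53 = 14.43
α (item deleted) = (5/4)·(1 − 7.37/14.43) = 0.612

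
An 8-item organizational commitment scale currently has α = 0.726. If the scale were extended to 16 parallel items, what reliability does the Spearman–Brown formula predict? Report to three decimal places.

predicted reliability = 0.841

Length factor m = 16/8 = 2.0000
α' = m·α / (1 + (m−1)·α)
   = 16/8 × 0.726 / (1 + (16/8 − 1) × 0.726)
   = 1.4520 / 1.7260 = 0.841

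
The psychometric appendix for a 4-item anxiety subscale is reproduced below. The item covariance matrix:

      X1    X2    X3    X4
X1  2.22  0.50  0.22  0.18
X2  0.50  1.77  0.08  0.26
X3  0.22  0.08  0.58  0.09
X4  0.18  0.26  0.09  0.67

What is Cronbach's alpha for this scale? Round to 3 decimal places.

α = 0.449

ΣVar(i) = 2.22 + 1.77 + 0.58 + 0.67 = 5.24
Sum of the distinct covariances = 1.33
σ²_total = 5.24 + 2 × 1.33 = 7.90
α = (k/(k−1))·(1 − ΣVar(i)/σ²_total) = (4/3)·(1 − 5.24/7.90) = 0.449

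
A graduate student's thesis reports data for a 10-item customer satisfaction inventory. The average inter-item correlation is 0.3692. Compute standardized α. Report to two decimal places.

Standardized α = k·r̄ / (1 + (k−1)·r̄) = 10 × 0.3692 / (1 + 9 × 0.3692)
  = 3.6920 / 4.3228 = 0.85

standardized α = 0.85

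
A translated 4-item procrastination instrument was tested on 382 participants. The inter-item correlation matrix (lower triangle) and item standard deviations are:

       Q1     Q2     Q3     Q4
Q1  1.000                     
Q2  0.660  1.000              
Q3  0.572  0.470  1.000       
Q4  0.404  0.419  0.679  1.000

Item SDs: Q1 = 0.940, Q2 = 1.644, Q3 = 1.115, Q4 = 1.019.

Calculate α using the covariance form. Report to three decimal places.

Σσ²ᵢ = 0.940² + 1.644² + 1.115² + 1.019² = 5.8679
Covariances σ_ij = r_ij · s_i · s_j:
  σ(Q1,Q2) = 0.660 × 0.940 × 1.644 = 1.0199
  σ(Q1,Q3) = 0.572 × 0.940 × 1.115 = 0.5995
  σ(Q1,Q4) = 0.404 × 0.940 × 1.019 = 0.3870
  σ(Q2,Q3) = 0.470 × 1.644 × 1.115 = 0.8615
  σ(Q2,Q4) = 0.419 × 1.644 × 1.019 = 0.7019
  σ(Q3,Q4) = 0.679 × 1.115 × 1.019 = 0.7715
σ²_T = Σσ²ᵢ + 2·Σσ_ij = 5.8679 + 2 × 4.3413 = 14.5505
α = (4/3)·(1 − 5.8679/14.5505) = 0.796

α = 0.796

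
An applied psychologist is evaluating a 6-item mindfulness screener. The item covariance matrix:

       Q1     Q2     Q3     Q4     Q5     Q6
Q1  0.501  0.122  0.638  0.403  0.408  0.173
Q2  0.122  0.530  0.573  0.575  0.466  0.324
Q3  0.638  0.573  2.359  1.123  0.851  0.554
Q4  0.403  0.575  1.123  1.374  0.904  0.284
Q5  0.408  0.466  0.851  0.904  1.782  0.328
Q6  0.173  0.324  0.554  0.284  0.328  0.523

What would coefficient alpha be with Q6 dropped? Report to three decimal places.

α = 0.812

Remaining items: Q1, Q2, Q3, Q4, Q5 (k = 5).
Σσ²ᵢ = 0.501 + 0.530 + 2.359 + 1.374 + 1.782 = 6.546
σ²_total = 6.546 + 2 × 6.063 = 18.672
α (item deleted) = (5/4)·(1 − 6.546/18.672) = 0.812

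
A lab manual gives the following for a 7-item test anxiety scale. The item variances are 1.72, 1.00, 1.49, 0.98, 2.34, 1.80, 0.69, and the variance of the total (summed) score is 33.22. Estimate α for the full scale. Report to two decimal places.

α = 0.81

Σσ²ᵢ = 1.72 + 1.00 + 1.49 + 0.98 + 2.34 + 1.80 + 0.69 = 10.02
α = (k/(k−1))·(1 − Σσ²ᵢ/Var(T)) = (7/6)·(1 − 10.02/33.22) = 0.81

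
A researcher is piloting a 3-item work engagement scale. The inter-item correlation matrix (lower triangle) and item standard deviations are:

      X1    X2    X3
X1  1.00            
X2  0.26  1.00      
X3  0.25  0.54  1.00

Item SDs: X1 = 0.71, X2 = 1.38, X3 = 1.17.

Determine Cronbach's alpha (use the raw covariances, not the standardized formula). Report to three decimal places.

Σσ²ᵢ = 0.71² + 1.38² + 1.17² = 3.7774
Covariances σ_ij = r_ij · s_i · s_j:
  σ(X1,X2) = 0.26 × 0.71 × 1.38 = 0.2547
  σ(X1,X3) = 0.25 × 0.71 × 1.17 = 0.2077
  σ(X2,X3) = 0.54 × 1.38 × 1.17 = 0.8719
σ²_T = Σσ²ᵢ + 2·Σσ_ij = 3.7774 + 2 × 1.3343 = 6.4460
α = (3/2)·(1 − 3.7774/6.4460) = 0.621

Cronbach's alpha = 0.621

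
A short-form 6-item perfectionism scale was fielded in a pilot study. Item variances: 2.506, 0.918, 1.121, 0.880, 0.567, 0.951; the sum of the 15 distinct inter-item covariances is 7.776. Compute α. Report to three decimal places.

α = 0.830

Σσᵢ² = 2.506 + 0.918 + 1.121 + 0.880 + 0.567 + 0.951 = 6.943
Sum of distinct covariances = 7.776
σ²_T = Σσᵢ² + 2·Σcov = 6.943 + 2 × 7.776 = 22.495
α = (6/5)·(1 − 6.943/22.495) = 0.830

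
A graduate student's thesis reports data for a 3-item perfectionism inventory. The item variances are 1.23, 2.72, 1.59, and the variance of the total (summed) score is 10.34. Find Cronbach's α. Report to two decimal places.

Σσᵢ² = 1.23 + 2.72 + 1.59 = 5.54
α = (k/(k−1))·(1 − Σσᵢ²/Var(T)) = (3/2)·(1 − 5.54/10.34) = 0.70

Cronbach's α = 0.70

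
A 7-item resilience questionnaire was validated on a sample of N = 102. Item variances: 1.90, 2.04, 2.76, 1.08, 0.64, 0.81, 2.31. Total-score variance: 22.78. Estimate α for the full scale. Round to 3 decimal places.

Σσ²ᵢ = 1.90 + 2.04 + 2.76 + 1.08 + 0.64 + 0.81 + 2.31 = 11.54
α = (k/(k−1))·(1 − Σσ²ᵢ/σ²_total) = (7/6)·(1 − 11.54/22.78) = 0.576

α = 0.576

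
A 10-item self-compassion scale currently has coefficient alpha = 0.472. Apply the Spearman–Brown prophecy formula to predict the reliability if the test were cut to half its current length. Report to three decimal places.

Length factor m = 1/2
α' = m·α / (1 − (1−m)·α)
   = 1/2 × 0.472 / (1 − (1 − 1/2) × 0.472)
   = 0.2360 / 0.7640 = 0.309

predicted reliability = 0.309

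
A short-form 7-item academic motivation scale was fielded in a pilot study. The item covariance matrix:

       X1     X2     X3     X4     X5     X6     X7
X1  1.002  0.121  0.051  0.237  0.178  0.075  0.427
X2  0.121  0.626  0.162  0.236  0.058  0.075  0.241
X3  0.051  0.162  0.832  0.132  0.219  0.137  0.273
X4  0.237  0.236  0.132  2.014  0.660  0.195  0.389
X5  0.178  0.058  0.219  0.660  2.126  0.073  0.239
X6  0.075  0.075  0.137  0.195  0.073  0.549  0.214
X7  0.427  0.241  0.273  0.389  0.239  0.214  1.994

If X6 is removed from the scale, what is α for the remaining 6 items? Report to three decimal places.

Remaining items: X1, X2, X3, X4, X5, X7 (k = 6).
Σσᵢ² = 1.002 + 0.626 + 0.832 + 2.014 + 2.126 + 1.994 = 8.594
σ²_total = 8.594 + 2 × 3.623 = 15.840
α (item deleted) = (6/5)·(1 − 8.594/15.840) = 0.549

α = 0.549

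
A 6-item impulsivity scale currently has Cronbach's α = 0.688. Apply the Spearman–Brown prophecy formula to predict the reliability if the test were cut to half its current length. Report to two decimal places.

predicted reliability = 0.52

Length factor m = 1/2
α' = m·α / (1 − (1−m)·α)
   = 1/2 × 0.688 / (1 − (1 − 1/2) × 0.688)
   = 0.3440 / 0.6560 = 0.52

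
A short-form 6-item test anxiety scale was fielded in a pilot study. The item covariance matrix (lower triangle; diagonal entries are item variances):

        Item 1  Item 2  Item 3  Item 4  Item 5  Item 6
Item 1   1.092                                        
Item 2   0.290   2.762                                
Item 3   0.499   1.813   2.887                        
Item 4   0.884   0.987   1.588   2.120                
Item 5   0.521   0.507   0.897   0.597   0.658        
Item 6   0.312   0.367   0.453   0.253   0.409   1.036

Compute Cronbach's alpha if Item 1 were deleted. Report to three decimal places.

Remaining items: Item 2, Item 3, Item 4, Item 5, Item 6 (k = 5).
sum of item variances = 2.762 + 2.887 + 2.120 + 0.658 + 1.036 = 9.463
σ²_total = 9.463 + 2 × 7.871 = 25.205
α (item deleted) = (5/4)·(1 − 9.463/25.205) = 0.781

Cronbach's alpha = 0.781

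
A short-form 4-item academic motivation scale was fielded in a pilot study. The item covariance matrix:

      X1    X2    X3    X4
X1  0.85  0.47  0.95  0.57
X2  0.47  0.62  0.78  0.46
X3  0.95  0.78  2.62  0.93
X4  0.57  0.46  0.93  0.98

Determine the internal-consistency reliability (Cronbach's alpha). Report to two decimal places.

α = 0.83

Σσᵢ² = 0.85 + 0.62 + 2.62 + 0.98 = 5.07
Sum of off-diagonal covariances = 4.16
σ²_T = 5.07 + 2 × 4.16 = 13.39
α = (k/(k−1))·(1 − Σσᵢ²/σ²_T) = (4/3)·(1 − 5.07/13.39) = 0.83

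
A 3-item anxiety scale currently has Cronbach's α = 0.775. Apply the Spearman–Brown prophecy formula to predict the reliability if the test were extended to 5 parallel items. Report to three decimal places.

Length factor m = 5/3 = 1.6667
α' = m·α / (1 + (m−1)·α)
   = 5/3 × 0.775 / (1 + (5/3 − 1) × 0.775)
   = 1.2917 / 1.5167 = 0.852

predicted reliability = 0.852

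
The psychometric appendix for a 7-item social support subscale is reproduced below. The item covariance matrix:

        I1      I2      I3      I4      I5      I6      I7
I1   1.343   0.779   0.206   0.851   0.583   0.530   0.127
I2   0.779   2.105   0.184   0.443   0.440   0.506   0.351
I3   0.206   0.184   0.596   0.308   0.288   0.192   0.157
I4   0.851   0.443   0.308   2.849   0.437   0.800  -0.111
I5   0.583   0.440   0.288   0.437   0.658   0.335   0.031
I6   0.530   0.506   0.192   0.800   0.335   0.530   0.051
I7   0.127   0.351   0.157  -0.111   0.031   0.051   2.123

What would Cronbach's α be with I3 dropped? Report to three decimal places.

Remaining items: I1, I2, I4, I5, I6, I7 (k = 6).
Σσᵢ² = 1.343 + 2.105 + 2.849 + 0.658 + 0.530 + 2.123 = 9.608
σ²_total = 9.608 + 2 × 6.153 = 21.914
α (item deleted) = (6/5)·(1 − 9.608/21.914) = 0.674

Cronbach's α = 0.674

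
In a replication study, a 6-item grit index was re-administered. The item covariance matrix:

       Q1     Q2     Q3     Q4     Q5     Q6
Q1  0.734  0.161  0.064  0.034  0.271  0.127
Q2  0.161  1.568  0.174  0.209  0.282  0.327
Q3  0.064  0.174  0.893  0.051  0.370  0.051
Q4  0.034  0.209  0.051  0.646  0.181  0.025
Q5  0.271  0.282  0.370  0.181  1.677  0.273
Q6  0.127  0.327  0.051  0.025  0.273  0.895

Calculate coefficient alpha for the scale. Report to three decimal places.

α = 0.537

Σσᵢ² = 0.734 + 1.568 + 0.893 + 0.646 + 1.677 + 0.895 = 6.413
Sum of the distinct covariances = 2.600
σ²_T = 6.413 + 2 × 2.600 = 11.613
α = (k/(k−1))·(1 − Σσᵢ²/σ²_T) = (6/5)·(1 − 6.413/11.613) = 0.537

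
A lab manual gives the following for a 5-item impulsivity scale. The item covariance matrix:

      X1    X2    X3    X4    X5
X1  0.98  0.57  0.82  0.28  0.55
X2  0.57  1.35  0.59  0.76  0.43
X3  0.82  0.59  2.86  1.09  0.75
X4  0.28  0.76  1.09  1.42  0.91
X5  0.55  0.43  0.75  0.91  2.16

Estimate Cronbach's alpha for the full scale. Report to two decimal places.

Σσᵢ² = 0.98 + 1.35 + 2.86 + 1.42 + 2.16 = 8.77
Sum of the distinct covariances = 6.75
σ²_total = 8.77 + 2 × 6.75 = 22.27
α = (k/(k−1))·(1 − Σσᵢ²/σ²_total) = (5/4)·(1 − 8.77/22.27) = 0.76

α = 0.76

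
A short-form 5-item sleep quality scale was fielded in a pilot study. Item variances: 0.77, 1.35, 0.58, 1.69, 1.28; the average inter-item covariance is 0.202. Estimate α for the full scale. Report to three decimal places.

α = 0.520

ΣVar(i) = 0.77 + 1.35 + 0.58 + 1.69 + 1.28 = 5.67
Sum of the 10 distinct covariances = 10 × 0.202 = 2.020
σ²_T = ΣVar(i) + 2·Σcov = 5.67 + 2 × 2.020 = 9.710
α = (5/4)·(1 − 5.67/9.710) = 0.520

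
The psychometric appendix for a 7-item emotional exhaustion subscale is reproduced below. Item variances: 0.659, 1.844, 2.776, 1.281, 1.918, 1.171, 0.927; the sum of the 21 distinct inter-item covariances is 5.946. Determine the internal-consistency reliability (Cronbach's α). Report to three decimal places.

α = 0.618

sum of item variances = 0.659 + 1.844 + 2.776 + 1.281 + 1.918 + 1.171 + 0.927 = 10.576
Sum of distinct covariances = 5.946
σ²_total = sum of item variances + 2·Σcov = 10.576 + 2 × 5.946 = 22.468
α = (7/6)·(1 − 10.576/22.468) = 0.618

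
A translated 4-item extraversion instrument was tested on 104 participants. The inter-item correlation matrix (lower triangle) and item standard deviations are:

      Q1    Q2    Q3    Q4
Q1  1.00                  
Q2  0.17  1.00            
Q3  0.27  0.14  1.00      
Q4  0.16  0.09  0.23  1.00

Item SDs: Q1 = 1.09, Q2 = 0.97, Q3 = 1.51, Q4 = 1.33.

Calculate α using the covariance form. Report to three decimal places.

Σσ²ᵢ = 1.09² + 0.97² + 1.51² + 1.33² = 6.1780
Covariances σ_ij = r_ij · s_i · s_j:
  σ(Q1,Q2) = 0.17 × 1.09 × 0.97 = 0.1797
  σ(Q1,Q3) = 0.27 × 1.09 × 1.51 = 0.4444
  σ(Q1,Q4) = 0.16 × 1.09 × 1.33 = 0.2320
  σ(Q2,Q3) = 0.14 × 0.97 × 1.51 = 0.2051
  σ(Q2,Q4) = 0.09 × 0.97 × 1.33 = 0.1161
  σ(Q3,Q4) = 0.23 × 1.51 × 1.33 = 0.4619
σ²_T = Σσ²ᵢ + 2·Σσ_ij = 6.1780 + 2 × 1.6392 = 9.4564
α = (4/3)·(1 − 6.1780/9.4564) = 0.462

α = 0.462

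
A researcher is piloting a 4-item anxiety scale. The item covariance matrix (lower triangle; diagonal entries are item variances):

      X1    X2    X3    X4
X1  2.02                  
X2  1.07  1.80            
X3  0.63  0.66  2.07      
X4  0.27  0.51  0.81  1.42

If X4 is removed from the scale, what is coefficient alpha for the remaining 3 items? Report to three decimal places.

α = 0.667

Remaining items: X1, X2, X3 (k = 3).
Σσ²ᵢ = 2.02 + 1.80 + 2.07 = 5.89
σ²_T = 5.89 + 2 × 2.36 = 10.61
α (item deleted) = (3/2)·(1 − 5.89/10.61) = 0.667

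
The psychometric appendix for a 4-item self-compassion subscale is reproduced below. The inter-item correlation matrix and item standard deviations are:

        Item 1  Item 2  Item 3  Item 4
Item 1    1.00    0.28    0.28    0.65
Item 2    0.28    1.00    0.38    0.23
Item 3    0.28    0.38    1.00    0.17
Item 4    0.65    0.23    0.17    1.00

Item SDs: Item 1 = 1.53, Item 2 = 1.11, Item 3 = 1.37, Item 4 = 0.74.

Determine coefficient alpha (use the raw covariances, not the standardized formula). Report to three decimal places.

α = 0.636

Σσ²ᵢ = 1.53² + 1.11² + 1.37² + 0.74² = 5.9975
Covariances σ_ij = r_ij · s_i · s_j:
  σ(Item 1,Item 2) = 0.28 × 1.53 × 1.11 = 0.4755
  σ(Item 1,Item 3) = 0.28 × 1.53 × 1.37 = 0.5869
  σ(Item 1,Item 4) = 0.65 × 1.53 × 0.74 = 0.7359
  σ(Item 2,Item 3) = 0.38 × 1.11 × 1.37 = 0.5779
  σ(Item 2,Item 4) = 0.23 × 1.11 × 0.74 = 0.1889
  σ(Item 3,Item 4) = 0.17 × 1.37 × 0.74 = 0.1723
σ²_T = Σσ²ᵢ + 2·Σσ_ij = 5.9975 + 2 × 2.7374 = 11.4723
α = (4/3)·(1 − 5.9975/11.4723) = 0.636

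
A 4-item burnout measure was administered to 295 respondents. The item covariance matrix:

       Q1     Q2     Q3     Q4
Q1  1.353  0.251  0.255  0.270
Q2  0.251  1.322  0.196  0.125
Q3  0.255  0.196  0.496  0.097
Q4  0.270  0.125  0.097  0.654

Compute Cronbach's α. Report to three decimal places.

Cronbach's α = 0.512

ΣVar(i) = 1.353 + 1.322 + 0.496 + 0.654 = 3.825
Sum of the distinct covariances = 1.194
σ²_total = 3.825 + 2 × 1.194 = 6.213
α = (k/(k−1))·(1 − ΣVar(i)/σ²_total) = (4/3)·(1 − 3.825/6.213) = 0.512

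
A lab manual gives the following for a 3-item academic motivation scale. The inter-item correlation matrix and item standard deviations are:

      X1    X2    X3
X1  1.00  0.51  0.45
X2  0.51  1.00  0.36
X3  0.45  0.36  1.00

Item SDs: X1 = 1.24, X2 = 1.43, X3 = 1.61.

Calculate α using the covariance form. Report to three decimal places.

Σσ²ᵢ = 1.24² + 1.43² + 1.61² = 6.1746
Covariances σ_ij = r_ij · s_i · s_j:
  σ(X1,X2) = 0.51 × 1.24 × 1.43 = 0.9043
  σ(X1,X3) = 0.45 × 1.24 × 1.61 = 0.8984
  σ(X2,X3) = 0.36 × 1.43 × 1.61 = 0.8288
σ²_T = Σσ²ᵢ + 2·Σσ_ij = 6.1746 + 2 × 2.6315 = 11.4376
α = (3/2)·(1 − 6.1746/11.4376) = 0.690

α = 0.690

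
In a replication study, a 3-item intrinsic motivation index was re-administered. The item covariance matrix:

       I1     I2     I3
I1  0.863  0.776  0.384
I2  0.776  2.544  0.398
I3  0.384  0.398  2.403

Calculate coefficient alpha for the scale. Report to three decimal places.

α = 0.524

sum of item variances = 0.863 + 2.544 + 2.403 = 5.810
Σ_{i<j} σ_ij = 1.558
σ²_T = 5.810 + 2 × 1.558 = 8.926
α = (k/(k−1))·(1 − sum of item variances/σ²_T) = (3/2)·(1 − 5.810/8.926) = 0.524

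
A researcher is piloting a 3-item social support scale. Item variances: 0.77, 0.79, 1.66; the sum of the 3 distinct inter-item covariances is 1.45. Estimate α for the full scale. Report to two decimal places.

α = 0.71

ΣVar(i) = 0.77 + 0.79 + 1.66 = 3.22
Sum of distinct covariances = 1.45
Var(T) = ΣVar(i) + 2·Σcov = 3.22 + 2 × 1.45 = 6.12
α = (3/2)·(1 − 3.22/6.12) = 0.71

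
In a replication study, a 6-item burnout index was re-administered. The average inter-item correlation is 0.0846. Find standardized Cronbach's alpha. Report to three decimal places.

α = 0.357

Standardized α = k·r̄ / (1 + (k−1)·r̄) = 6 × 0.0846 / (1 + 5 × 0.0846)
  = 0.5076 / 1.4230 = 0.357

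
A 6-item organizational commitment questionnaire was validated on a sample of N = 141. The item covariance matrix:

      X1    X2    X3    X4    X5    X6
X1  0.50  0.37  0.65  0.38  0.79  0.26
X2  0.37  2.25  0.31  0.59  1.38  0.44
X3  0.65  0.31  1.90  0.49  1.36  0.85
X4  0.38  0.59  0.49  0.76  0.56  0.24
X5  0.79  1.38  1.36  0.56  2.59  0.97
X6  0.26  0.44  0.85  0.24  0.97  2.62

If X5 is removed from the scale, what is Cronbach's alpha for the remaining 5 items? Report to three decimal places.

Cronbach's alpha = 0.666

Remaining items: X1, X2, X3, X4, X6 (k = 5).
Σσ²ᵢ = 0.50 + 2.25 + 1.90 + 0.76 + 2.62 = 8.03
σ²_total = 8.03 + 2 × 4.58 = 17.19
α (item deleted) = (5/4)·(1 − 8.03/17.19) = 0.666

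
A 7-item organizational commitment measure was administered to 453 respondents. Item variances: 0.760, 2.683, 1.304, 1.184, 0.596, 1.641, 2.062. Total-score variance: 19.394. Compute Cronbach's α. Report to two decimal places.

sum of item variances = 0.760 + 2.683 + 1.304 + 1.184 + 0.596 + 1.641 + 2.062 = 10.230
α = (k/(k−1))·(1 − sum of item variances/total variance) = (7/6)·(1 − 10.230/19.394) = 0.55

α = 0.55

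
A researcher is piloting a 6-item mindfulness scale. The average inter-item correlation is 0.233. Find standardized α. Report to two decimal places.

Standardized α = k·r̄ / (1 + (k−1)·r̄) = 6 × 0.233 / (1 + 5 × 0.233)
  = 1.3980 / 2.1650 = 0.65

α = 0.65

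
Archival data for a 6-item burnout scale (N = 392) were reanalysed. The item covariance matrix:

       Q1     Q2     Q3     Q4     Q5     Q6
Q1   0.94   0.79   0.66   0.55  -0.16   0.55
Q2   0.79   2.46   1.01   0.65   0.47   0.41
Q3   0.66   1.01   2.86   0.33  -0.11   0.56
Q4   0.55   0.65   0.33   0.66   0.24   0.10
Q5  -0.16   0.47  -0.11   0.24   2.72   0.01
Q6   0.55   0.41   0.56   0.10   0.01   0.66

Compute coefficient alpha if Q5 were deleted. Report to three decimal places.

α = 0.746

Remaining items: Q1, Q2, Q3, Q4, Q6 (k = 5).
Σσᵢ² = 0.94 + 2.46 + 2.86 + 0.66 + 0.66 = 7.58
σ²_T = 7.58 + 2 × 5.61 = 18.80
α (item deleted) = (5/4)·(1 − 7.58/18.80) = 0.746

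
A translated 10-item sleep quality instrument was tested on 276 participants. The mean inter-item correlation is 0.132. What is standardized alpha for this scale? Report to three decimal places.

standardized alpha = 0.603

Standardized α = k·r̄ / (1 + (k−1)·r̄) = 10 × 0.132 / (1 + 9 × 0.132)
  = 1.3200 / 2.1880 = 0.603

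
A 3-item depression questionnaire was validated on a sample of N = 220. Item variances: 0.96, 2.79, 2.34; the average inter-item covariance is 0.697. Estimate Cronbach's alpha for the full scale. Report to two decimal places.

Cronbach's alpha = 0.61

sum of item variances = 0.96 + 2.79 + 2.34 = 6.09
Sum of the 3 distinct covariances = 3 × 0.697 = 2.091
σ²_T = sum of item variances + 2·Σcov = 6.09 + 2 × 2.091 = 10.272
α = (3/2)·(1 − 6.09/10.272) = 0.61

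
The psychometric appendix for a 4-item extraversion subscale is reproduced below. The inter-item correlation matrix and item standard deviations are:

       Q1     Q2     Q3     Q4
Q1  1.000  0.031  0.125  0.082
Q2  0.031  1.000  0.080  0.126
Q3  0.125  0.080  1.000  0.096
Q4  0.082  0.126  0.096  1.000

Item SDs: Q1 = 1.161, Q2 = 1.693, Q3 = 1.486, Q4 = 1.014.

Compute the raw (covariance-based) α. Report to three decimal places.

α = 0.268

Σσ²ᵢ = 1.161² + 1.693² + 1.486² + 1.014² = 7.4506
Covariances σ_ij = r_ij · s_i · s_j:
  σ(Q1,Q2) = 0.031 × 1.161 × 1.693 = 0.0609
  σ(Q1,Q3) = 0.125 × 1.161 × 1.486 = 0.2157
  σ(Q1,Q4) = 0.082 × 1.161 × 1.014 = 0.0965
  σ(Q2,Q3) = 0.080 × 1.693 × 1.486 = 0.2013
  σ(Q2,Q4) = 0.126 × 1.693 × 1.014 = 0.2163
  σ(Q3,Q4) = 0.096 × 1.486 × 1.014 = 0.1447
σ²_T = Σσ²ᵢ + 2·Σσ_ij = 7.4506 + 2 × 0.9354 = 9.3214
α = (4/3)·(1 − 7.4506/9.3214) = 0.268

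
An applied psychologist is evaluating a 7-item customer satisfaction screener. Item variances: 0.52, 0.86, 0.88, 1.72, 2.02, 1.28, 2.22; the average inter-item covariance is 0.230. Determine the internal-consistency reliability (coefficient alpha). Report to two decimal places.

coefficient alpha = 0.59

Σσ²ᵢ = 0.52 + 0.86 + 0.88 + 1.72 + 2.02 + 1.28 + 2.22 = 9.50
Sum of the 21 distinct covariances = 21 × 0.230 = 4.830
total variance = Σσ²ᵢ + 2·Σcov = 9.50 + 2 × 4.830 = 19.160
α = (7/6)·(1 − 9.50/19.160) = 0.59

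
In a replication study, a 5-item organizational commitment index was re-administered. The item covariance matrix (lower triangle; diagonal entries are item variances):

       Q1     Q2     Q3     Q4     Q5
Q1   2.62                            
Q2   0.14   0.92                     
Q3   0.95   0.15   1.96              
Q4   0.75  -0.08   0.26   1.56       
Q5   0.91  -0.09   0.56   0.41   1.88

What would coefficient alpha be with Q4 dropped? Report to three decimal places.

Remaining items: Q1, Q2, Q3, Q5 (k = 4).
Σσᵢ² = 2.62 + 0.92 + 1.96 + 1.88 = 7.38
σ²_total = 7.38 + 2 × 2.62 = 12.62
α (item deleted) = (4/3)·(1 − 7.38/12.62) = 0.554

coefficient alpha = 0.554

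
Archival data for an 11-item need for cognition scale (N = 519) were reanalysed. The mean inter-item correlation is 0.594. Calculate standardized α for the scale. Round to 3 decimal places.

standardized α = 0.941

Standardized α = k·r̄ / (1 + (k−1)·r̄) = 11 × 0.594 / (1 + 10 × 0.594)
  = 6.5340 / 6.9400 = 0.941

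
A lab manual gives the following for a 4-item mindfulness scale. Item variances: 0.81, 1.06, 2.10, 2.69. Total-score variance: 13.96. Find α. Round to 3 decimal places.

α = 0.697

Σσᵢ² = 0.81 + 1.06 + 2.10 + 2.69 = 6.66
α = (k/(k−1))·(1 − Σσᵢ²/Var(T)) = (4/3)·(1 − 6.66/13.96) = 0.697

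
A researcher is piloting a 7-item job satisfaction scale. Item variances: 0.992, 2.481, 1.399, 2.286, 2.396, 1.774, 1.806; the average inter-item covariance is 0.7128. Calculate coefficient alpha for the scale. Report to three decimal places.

Σσᵢ² = 0.992 + 2.481 + 1.399 + 2.286 + 2.396 + 1.774 + 1.806 = 13.134
Sum of the 21 distinct covariances = 21 × 0.7128 = 14.9688
total variance = Σσᵢ² + 2·Σcov = 13.134 + 2 × 14.9688 = 43.0716
α = (7/6)·(1 − 13.134/43.0716) = 0.811

coefficient alpha = 0.811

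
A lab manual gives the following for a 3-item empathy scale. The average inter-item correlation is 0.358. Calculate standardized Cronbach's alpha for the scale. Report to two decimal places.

α = 0.63

Standardized α = k·r̄ / (1 + (k−1)·r̄) = 3 × 0.358 / (1 + 2 × 0.358)
  = 1.0740 / 1.7160 = 0.63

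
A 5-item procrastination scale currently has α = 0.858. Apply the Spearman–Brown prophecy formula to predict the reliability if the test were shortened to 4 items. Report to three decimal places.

Length factor m = 4/5 = 0.8000
α' = m·α / (1 − (1−m)·α)
   = 4/5 × 0.858 / (1 − (1 − 4/5) × 0.858)
   = 0.6864 / 0.8284 = 0.829

predicted reliability = 0.829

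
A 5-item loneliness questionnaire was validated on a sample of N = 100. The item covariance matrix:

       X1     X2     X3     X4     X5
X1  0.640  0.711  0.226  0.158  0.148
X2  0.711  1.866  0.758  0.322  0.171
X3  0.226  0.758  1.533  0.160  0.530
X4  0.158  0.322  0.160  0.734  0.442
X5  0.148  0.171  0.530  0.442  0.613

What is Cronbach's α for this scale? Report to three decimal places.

α = 0.717

ΣVar(i) = 0.640 + 1.866 + 1.533 + 0.734 + 0.613 = 5.386
Sum of the distinct covariances = 3.626
Var(T) = 5.386 + 2 × 3.626 = 12.638
α = (k/(k−1))·(1 − ΣVar(i)/Var(T)) = (5/4)·(1 − 5.386/12.638) = 0.717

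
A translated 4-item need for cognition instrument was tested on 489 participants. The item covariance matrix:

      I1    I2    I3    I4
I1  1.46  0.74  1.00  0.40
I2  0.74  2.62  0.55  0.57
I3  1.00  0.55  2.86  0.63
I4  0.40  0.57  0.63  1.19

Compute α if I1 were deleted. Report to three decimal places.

α = 0.516

Remaining items: I2, I3, I4 (k = 3).
ΣVar(i) = 2.62 + 2.86 + 1.19 = 6.67
σ²_T = 6.67 + 2 × 1.75 = 10.17
α (item deleted) = (3/2)·(1 − 6.67/10.17) = 0.516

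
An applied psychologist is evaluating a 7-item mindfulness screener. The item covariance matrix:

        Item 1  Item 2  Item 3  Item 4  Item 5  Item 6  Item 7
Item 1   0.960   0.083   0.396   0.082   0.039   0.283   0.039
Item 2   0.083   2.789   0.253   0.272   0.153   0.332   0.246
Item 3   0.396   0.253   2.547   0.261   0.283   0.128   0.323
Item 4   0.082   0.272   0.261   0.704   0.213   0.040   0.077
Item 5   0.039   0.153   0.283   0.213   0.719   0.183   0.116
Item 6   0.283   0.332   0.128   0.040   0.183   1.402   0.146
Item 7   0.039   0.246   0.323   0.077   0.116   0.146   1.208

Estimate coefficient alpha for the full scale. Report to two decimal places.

Σσᵢ² = 0.960 + 2.789 + 2.547 + 0.704 + 0.719 + 1.402 + 1.208 = 10.329
Sum of the distinct covariances = 3.948
Var(T) = 10.329 + 2 × 3.948 = 18.225
α = (k/(k−1))·(1 − Σσᵢ²/Var(T)) = (7/6)·(1 − 10.329/18.225) = 0.51

α = 0.51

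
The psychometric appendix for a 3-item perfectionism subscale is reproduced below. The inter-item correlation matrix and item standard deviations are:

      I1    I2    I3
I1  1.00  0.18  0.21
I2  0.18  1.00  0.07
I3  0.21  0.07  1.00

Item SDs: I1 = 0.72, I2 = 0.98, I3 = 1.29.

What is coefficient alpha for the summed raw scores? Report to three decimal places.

Σσ²ᵢ = 0.72² + 0.98² + 1.29² = 3.1429
Covariances σ_ij = r_ij · s_i · s_j:
  σ(I1,I2) = 0.18 × 0.72 × 0.98 = 0.1270
  σ(I1,I3) = 0.21 × 0.72 × 1.29 = 0.1950
  σ(I2,I3) = 0.07 × 0.98 × 1.29 = 0.0885
σ²_T = Σσ²ᵢ + 2·Σσ_ij = 3.1429 + 2 × 0.4105 = 3.9639
α = (3/2)·(1 − 3.1429/3.9639) = 0.311

α = 0.311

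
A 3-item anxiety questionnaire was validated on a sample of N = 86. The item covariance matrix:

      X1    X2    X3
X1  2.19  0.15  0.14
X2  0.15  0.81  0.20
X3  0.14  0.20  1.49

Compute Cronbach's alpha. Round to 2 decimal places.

α = 0.27

sum of item variances = 2.19 + 0.81 + 1.49 = 4.49
Sum of the distinct covariances = 0.49
σ²_T = 4.49 + 2 × 0.49 = 5.47
α = (k/(k−1))·(1 − sum of item variances/σ²_T) = (3/2)·(1 − 4.49/5.47) = 0.27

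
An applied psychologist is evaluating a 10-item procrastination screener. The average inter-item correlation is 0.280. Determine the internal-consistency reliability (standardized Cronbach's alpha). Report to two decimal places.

standardized Cronbach's alpha = 0.80

Standardized α = k·r̄ / (1 + (k−1)·r̄) = 10 × 0.280 / (1 + 9 × 0.280)
  = 2.8000 / 3.5200 = 0.80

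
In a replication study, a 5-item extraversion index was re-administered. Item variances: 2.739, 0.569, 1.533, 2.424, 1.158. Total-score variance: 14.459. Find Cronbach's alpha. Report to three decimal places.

ΣVar(i) = 2.739 + 0.569 + 1.533 + 2.424 + 1.158 = 8.423
α = (k/(k−1))·(1 − ΣVar(i)/σ²_total) = (5/4)·(1 − 8.423/14.459) = 0.522

α = 0.522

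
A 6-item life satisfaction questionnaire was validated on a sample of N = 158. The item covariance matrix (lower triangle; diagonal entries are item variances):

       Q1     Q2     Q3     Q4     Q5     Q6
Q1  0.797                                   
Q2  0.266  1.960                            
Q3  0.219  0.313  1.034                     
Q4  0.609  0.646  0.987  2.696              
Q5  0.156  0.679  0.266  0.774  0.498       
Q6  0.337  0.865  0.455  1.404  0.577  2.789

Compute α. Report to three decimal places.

α = 0.764

Σσ²ᵢ = 0.797 + 1.960 + 1.034 + 2.696 + 0.498 + 2.789 = 9.774
Σ_{i<j} σ_ij = 8.553
σ²_total = 9.774 + 2 × 8.553 = 26.880
α = (k/(k−1))·(1 − Σσ²ᵢ/σ²_total) = (6/5)·(1 − 9.774/26.880) = 0.764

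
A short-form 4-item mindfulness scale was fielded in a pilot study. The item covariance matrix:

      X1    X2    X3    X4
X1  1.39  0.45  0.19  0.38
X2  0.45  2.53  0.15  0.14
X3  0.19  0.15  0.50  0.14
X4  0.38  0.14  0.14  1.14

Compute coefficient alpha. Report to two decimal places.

α = 0.46

ΣVar(i) = 1.39 + 2.53 + 0.50 + 1.14 = 5.56
Sum of off-diagonal covariances = 1.45
σ²_T = 5.56 + 2 × 1.45 = 8.46
α = (k/(k−1))·(1 − ΣVar(i)/σ²_T) = (4/3)·(1 − 5.56/8.46) = 0.46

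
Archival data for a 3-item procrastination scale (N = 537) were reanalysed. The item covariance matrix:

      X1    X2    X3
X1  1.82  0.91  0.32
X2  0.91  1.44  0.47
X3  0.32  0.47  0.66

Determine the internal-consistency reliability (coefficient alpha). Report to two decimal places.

coefficient alpha = 0.70

Σσᵢ² = 1.82 + 1.44 + 0.66 = 3.92
Σ_{i<j} σ_ij = 1.70
Var(T) = 3.92 + 2 × 1.70 = 7.32
α = (k/(k−1))·(1 − Σσᵢ²/Var(T)) = (3/2)·(1 − 3.92/7.32) = 0.70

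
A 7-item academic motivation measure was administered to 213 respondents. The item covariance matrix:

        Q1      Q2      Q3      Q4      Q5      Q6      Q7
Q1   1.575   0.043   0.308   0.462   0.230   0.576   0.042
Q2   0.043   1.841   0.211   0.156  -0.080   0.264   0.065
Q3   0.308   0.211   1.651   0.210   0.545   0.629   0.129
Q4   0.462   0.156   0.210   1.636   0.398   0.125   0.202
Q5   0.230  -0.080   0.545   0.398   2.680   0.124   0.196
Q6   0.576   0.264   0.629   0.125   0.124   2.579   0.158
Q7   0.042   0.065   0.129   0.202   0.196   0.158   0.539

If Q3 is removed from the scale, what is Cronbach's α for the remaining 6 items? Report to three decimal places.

α = 0.424

Remaining items: Q1, Q2, Q4, Q5, Q6, Q7 (k = 6).
Σσᵢ² = 1.575 + 1.841 + 1.636 + 2.680 + 2.579 + 0.539 = 10.850
total variance = 10.850 + 2 × 2.961 = 16.772
α (item deleted) = (6/5)·(1 − 10.850/16.772) = 0.424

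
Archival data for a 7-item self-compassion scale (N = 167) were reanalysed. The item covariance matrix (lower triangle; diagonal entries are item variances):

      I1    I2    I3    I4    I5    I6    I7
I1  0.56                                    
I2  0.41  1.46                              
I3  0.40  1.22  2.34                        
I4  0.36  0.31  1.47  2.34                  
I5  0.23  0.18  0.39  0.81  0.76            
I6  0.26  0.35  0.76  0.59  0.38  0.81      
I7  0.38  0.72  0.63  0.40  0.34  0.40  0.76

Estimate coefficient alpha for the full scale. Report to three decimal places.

α = 0.827

sum of item variances = 0.56 + 1.46 + 2.34 + 2.34 + 0.76 + 0.81 + 0.76 = 9.03
Σ_{i<j} σ_ij = 10.99
total variance = 9.03 + 2 × 10.99 = 31.01
α = (k/(k−1))·(1 − sum of item variances/total variance) = (7/6)·(1 − 9.03/31.01) = 0.827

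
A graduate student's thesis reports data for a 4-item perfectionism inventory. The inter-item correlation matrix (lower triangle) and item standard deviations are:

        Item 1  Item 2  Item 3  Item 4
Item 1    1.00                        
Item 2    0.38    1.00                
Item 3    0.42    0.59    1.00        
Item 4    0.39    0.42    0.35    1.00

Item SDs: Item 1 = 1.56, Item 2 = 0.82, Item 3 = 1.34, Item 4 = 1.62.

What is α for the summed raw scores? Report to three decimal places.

Σσ²ᵢ = 1.56² + 0.82² + 1.34² + 1.62² = 7.5260
Covariances σ_ij = r_ij · s_i · s_j:
  σ(Item 1,Item 2) = 0.38 × 1.56 × 0.82 = 0.4861
  σ(Item 1,Item 3) = 0.42 × 1.56 × 1.34 = 0.8780
  σ(Item 1,Item 4) = 0.39 × 1.56 × 1.62 = 0.9856
  σ(Item 2,Item 3) = 0.59 × 0.82 × 1.34 = 0.6483
  σ(Item 2,Item 4) = 0.42 × 0.82 × 1.62 = 0.5579
  σ(Item 3,Item 4) = 0.35 × 1.34 × 1.62 = 0.7598
σ²_T = Σσ²ᵢ + 2·Σσ_ij = 7.5260 + 2 × 4.3157 = 16.1574
α = (4/3)·(1 − 7.5260/16.1574) = 0.712

α = 0.712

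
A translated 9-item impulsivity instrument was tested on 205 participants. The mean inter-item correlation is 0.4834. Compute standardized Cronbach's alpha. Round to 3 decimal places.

Standardized α = k·r̄ / (1 + (k−1)·r̄) = 9 × 0.4834 / (1 + 8 × 0.4834)
  = 4.3506 / 4.8672 = 0.894

standardized Cronbach's alpha = 0.894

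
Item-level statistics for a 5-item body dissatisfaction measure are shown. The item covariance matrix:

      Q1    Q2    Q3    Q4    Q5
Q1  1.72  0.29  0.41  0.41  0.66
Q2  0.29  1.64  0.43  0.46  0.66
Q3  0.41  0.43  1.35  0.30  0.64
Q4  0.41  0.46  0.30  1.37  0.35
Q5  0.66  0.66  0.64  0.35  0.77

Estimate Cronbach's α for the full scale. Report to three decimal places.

α = 0.717

Σσ²ᵢ = 1.72 + 1.64 + 1.35 + 1.37 + 0.77 = 6.85
Sum of the distinct covariances = 4.61
total variance = 6.85 + 2 × 4.61 = 16.07
α = (k/(k−1))·(1 − Σσ²ᵢ/total variance) = (5/4)·(1 − 6.85/16.07) = 0.717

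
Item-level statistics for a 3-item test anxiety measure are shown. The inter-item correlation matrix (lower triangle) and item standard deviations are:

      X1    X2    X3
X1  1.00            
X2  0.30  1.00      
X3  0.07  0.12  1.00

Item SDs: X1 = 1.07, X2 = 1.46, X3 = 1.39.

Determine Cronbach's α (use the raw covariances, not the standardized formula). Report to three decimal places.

Cronbach's α = 0.358

Σσ²ᵢ = 1.07² + 1.46² + 1.39² = 5.2086
Covariances σ_ij = r_ij · s_i · s_j:
  σ(X1,X2) = 0.30 × 1.07 × 1.46 = 0.4687
  σ(X1,X3) = 0.07 × 1.07 × 1.39 = 0.1041
  σ(X2,X3) = 0.12 × 1.46 × 1.39 = 0.2435
σ²_T = Σσ²ᵢ + 2·Σσ_ij = 5.2086 + 2 × 0.8163 = 6.8412
α = (3/2)·(1 − 5.2086/6.8412) = 0.358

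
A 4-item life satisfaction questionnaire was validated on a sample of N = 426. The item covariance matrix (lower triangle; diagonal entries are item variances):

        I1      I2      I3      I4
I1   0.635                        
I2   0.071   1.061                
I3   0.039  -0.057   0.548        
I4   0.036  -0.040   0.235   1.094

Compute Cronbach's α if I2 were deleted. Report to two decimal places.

Remaining items: I1, I3, I4 (k = 3).
Σσᵢ² = 0.635 + 0.548 + 1.094 = 2.277
Var(T) = 2.277 + 2 × 0.310 = 2.897
α (item deleted) = (3/2)·(1 − 2.277/2.897) = 0.32

Cronbach's α = 0.32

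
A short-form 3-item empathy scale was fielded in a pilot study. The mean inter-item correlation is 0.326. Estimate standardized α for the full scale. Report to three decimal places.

α = 0.592

Standardized α = k·r̄ / (1 + (k−1)·r̄) = 3 × 0.326 / (1 + 2 × 0.326)
  = 0.9780 / 1.6520 = 0.592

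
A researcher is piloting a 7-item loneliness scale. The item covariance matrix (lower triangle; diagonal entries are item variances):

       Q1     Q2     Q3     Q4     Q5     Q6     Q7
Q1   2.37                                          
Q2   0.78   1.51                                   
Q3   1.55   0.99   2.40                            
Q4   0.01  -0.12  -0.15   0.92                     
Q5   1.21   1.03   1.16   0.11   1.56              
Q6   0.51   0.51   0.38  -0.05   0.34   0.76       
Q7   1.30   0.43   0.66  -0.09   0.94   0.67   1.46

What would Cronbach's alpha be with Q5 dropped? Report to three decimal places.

Remaining items: Q1, Q2, Q3, Q4, Q6, Q7 (k = 6).
Σσᵢ² = 2.37 + 1.51 + 2.40 + 0.92 + 0.76 + 1.46 = 9.42
Var(T) = 9.42 + 2 × 7.38 = 24.18
α (item deleted) = (6/5)·(1 − 9.42/24.18) = 0.733

Cronbach's alpha = 0.733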